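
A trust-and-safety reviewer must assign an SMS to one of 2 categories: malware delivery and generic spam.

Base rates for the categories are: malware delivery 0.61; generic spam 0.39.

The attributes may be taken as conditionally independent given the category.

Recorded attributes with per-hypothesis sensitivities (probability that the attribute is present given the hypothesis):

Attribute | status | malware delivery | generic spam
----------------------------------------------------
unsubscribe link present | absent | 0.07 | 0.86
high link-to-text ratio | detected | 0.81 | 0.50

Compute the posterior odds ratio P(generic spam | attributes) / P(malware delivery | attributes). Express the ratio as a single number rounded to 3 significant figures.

Unnormalized posterior weight (prior times the attribute likelihoods) for each of the two hypotheses (using 1 − P(present | H) for each absent attribute):
  generic spam: 0.39 × (1 − 0.86) × 0.50 = 0.0273
  malware delivery: 0.61 × (1 − 0.07) × 0.81 = 0.45951
Posterior odds = 0.0273 / 0.45951 ≈ 0.0594.

0.0594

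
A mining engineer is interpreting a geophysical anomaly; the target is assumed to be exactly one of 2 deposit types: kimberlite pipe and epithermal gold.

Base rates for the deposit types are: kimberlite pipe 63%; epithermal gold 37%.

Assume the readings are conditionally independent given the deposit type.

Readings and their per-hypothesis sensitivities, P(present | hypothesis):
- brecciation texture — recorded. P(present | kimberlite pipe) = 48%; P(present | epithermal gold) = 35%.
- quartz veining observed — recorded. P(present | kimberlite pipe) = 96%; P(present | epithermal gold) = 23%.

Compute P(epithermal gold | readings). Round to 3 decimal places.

0.093

For each hypothesis, the unnormalized posterior weight is prior × product of the reading likelihoods:
  kimberlite pipe: 0.63 × 0.48 × 0.96 = 0.2903
  epithermal gold: 0.37 × 0.35 × 0.23 = 0.029785
Normalizing constant Z = 0.2903 + 0.029785 = 0.32009.
P(epithermal gold | evidence) = 0.029785 / 0.32009 ≈ 0.093.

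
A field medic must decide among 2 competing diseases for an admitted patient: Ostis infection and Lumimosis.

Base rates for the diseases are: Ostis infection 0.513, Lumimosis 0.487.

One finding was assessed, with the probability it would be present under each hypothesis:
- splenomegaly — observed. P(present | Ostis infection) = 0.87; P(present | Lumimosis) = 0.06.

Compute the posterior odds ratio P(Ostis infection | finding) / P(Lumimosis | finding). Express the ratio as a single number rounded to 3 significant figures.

The normalizing constant cancels in an odds ratio, so compute prior × likelihood for the two hypotheses only:
  Ostis infection: 0.513 × 0.87 = 0.44631
  Lumimosis: 0.487 × 0.06 = 0.02922
Posterior odds = 0.44631 / 0.02922 ≈ 15.3.

15.3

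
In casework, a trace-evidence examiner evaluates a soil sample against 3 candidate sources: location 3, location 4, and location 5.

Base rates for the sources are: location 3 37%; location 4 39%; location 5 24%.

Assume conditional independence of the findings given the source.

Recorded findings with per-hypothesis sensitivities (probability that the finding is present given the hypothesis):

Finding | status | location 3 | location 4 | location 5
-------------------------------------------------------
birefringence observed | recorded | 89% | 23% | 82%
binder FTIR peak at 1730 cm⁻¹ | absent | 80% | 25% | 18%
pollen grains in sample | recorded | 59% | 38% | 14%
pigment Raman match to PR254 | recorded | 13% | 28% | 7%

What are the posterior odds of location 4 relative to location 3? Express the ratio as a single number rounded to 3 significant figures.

Unnormalized posterior weight (prior times the finding likelihoods) for each of the two hypotheses (using 1 − P(present | H) for each absent finding):
  location 4: 0.39 × 0.23 × (1 − 0.25) × 0.38 × 0.28 = 0.0071581
  location 3: 0.37 × 0.89 × (1 − 0.80) × 0.59 × 0.13 = 0.0050515
Posterior odds = 0.0071581 / 0.0050515 ≈ 1.42.

1.42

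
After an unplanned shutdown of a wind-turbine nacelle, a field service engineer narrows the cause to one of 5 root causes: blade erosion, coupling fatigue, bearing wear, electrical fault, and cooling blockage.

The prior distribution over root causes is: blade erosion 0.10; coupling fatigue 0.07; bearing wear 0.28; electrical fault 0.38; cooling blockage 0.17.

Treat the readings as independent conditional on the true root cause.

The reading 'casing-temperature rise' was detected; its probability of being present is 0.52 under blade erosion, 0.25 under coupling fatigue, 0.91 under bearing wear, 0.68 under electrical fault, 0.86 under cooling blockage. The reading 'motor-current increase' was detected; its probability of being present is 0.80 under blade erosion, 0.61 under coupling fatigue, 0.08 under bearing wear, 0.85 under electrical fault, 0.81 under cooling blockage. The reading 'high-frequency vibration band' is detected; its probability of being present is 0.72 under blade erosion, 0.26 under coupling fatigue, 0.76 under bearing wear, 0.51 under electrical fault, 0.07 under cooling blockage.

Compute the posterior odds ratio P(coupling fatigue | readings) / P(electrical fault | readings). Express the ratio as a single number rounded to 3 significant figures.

Posterior odds equal prior odds times the likelihood ratio; only the two competing hypotheses matter.
  coupling fatigue: 0.07 × 0.25 × 0.61 × 0.26 = 0.0027755
  electrical fault: 0.38 × 0.68 × 0.85 × 0.51 = 0.11202
Odds(coupling fatigue : electrical fault) = 0.0027755 / 0.11202 ≈ 0.0248.

0.0248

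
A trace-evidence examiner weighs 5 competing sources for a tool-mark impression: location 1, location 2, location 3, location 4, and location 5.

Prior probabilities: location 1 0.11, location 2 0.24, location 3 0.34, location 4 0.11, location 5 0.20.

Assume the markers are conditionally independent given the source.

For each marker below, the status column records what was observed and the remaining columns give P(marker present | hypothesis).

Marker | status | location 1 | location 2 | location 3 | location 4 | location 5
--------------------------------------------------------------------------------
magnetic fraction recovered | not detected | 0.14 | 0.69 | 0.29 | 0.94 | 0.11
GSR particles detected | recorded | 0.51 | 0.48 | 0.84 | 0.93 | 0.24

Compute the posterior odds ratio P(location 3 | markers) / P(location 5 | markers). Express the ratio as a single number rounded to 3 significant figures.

4.75

Unnormalized posterior weight (prior times the marker likelihoods) for each of the two hypotheses (using 1 − P(present | H) for each absent marker):
  location 3: 0.34 × (1 − 0.29) × 0.84 = 0.20278
  location 5: 0.20 × (1 − 0.11) × 0.24 = 0.04272
Posterior odds = 0.20278 / 0.04272 ≈ 4.75.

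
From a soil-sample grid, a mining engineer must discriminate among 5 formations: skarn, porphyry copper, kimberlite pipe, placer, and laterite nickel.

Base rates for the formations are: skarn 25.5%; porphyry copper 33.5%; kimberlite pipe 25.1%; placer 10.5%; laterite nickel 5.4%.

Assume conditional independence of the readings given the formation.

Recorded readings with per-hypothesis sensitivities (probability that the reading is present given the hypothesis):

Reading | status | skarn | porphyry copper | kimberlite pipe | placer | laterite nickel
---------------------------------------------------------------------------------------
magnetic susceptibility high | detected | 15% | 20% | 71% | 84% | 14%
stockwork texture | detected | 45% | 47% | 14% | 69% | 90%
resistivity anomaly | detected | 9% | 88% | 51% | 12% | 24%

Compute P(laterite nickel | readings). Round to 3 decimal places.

0.032

By Bayes' rule with conditional independence, the unnormalized weight for each hypothesis is prior × ∏ likelihoods:
  skarn: 0.255 × 0.15 × 0.45 × 0.09 = 0.0015491
  porphyry copper: 0.335 × 0.20 × 0.47 × 0.88 = 0.027711
  kimberlite pipe: 0.251 × 0.71 × 0.14 × 0.51 = 0.012724
  placer: 0.105 × 0.84 × 0.69 × 0.12 = 0.007303
  laterite nickel: 0.054 × 0.14 × 0.90 × 0.24 = 0.001633
The unnormalized weights sum to 0.05092.
P(laterite nickel | evidence) = 0.001633 / 0.05092 ≈ 0.032.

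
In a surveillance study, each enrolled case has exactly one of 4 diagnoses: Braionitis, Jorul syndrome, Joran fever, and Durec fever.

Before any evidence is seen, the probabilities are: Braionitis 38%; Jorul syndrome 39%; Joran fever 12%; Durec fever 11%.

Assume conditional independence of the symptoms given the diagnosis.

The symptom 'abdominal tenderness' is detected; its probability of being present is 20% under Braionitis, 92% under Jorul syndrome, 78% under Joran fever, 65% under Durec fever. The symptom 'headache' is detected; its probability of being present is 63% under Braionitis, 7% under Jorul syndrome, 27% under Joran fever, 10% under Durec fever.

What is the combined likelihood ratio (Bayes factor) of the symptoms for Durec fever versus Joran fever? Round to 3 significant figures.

0.309

The Bayes factor is the ratio of the joint likelihoods of the symptom pattern under the two hypotheses.
  Durec fever: 0.65 × 0.10 = 0.065
  Joran fever: 0.78 × 0.27 = 0.2106
Bayes factor = 0.065 / 0.2106 ≈ 0.309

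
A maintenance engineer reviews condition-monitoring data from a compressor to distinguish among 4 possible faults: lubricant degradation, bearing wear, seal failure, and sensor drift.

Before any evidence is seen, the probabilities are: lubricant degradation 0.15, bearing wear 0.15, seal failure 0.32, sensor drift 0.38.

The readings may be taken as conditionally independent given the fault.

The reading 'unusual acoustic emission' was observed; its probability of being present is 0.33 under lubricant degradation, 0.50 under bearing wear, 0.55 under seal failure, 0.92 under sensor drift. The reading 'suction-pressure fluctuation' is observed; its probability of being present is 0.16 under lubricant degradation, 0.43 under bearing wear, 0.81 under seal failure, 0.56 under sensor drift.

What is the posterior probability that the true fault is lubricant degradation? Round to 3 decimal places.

0.021

By Bayes' rule with conditional independence, the unnormalized weight for each hypothesis is prior × ∏ likelihoods:
  lubricant degradation: 0.15 × 0.33 × 0.16 = 0.00792
  bearing wear: 0.15 × 0.50 × 0.43 = 0.03225
  seal failure: 0.32 × 0.55 × 0.81 = 0.14256
  sensor drift: 0.38 × 0.92 × 0.56 = 0.19578
Marginal likelihood of the evidence = 0.37851.
P(lubricant degradation | evidence) = 0.00792 / 0.37851 ≈ 0.021.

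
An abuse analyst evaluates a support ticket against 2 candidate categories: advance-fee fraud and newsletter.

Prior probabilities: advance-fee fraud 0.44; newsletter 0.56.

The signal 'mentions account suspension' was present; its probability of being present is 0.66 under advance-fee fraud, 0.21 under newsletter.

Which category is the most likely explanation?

By Bayes' rule, the unnormalized weight for each hypothesis is prior × likelihood:
  advance-fee fraud: 0.44 × 0.66 = 0.2904
  newsletter: 0.56 × 0.21 = 0.1176
Marginal likelihood of the evidence = 0.408.
P(advance-fee fraud | evidence) ≈ 0.2904 / 0.408 ≈ 0.712
P(newsletter | evidence) ≈ 0.1176 / 0.408 ≈ 0.288
The largest is 0.712, so advance-fee fraud is most probable.

advance-fee fraud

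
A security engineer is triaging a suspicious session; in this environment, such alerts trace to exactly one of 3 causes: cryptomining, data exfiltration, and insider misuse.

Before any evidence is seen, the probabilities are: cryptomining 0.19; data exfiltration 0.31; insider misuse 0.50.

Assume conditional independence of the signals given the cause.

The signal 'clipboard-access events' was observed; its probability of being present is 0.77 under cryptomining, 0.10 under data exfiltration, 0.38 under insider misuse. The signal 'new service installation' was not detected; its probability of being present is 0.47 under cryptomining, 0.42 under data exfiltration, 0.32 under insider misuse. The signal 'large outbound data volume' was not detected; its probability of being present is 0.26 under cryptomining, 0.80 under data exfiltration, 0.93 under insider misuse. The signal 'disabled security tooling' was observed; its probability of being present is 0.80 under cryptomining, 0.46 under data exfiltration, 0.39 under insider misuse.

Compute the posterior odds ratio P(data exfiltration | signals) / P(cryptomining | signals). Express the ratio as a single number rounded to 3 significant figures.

Unnormalized posterior weight (prior times the signal likelihoods) for each of the two hypotheses (using 1 − P(present | H) for each absent signal):
  data exfiltration: 0.31 × 0.10 × (1 − 0.42) × (1 − 0.80) × 0.46 = 0.0016542
  cryptomining: 0.19 × 0.77 × (1 − 0.47) × (1 − 0.26) × 0.80 = 0.045903
Posterior odds = 0.0016542 / 0.045903 ≈ 0.0360.

0.0360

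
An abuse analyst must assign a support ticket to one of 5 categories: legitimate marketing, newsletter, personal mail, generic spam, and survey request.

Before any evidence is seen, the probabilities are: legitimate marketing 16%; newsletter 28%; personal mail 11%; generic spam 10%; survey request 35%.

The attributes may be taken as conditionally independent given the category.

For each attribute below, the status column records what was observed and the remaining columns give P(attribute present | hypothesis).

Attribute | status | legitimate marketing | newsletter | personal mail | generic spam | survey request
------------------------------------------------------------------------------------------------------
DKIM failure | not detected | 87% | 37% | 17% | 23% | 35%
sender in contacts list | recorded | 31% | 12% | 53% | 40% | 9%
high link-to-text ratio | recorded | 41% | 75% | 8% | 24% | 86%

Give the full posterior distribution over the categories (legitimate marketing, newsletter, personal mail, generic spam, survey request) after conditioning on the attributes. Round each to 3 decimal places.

For each hypothesis, the unnormalized posterior weight is prior × product of the attribute likelihoods (using 1 − P(present | H) for each absent attribute):
  legitimate marketing: 0.16 × (1 − 0.87) × 0.31 × 0.41 = 0.0026437
  newsletter: 0.28 × (1 − 0.37) × 0.12 × 0.75 = 0.015876
  personal mail: 0.11 × (1 − 0.17) × 0.53 × 0.08 = 0.0038711
  generic spam: 0.10 × (1 − 0.23) × 0.40 × 0.24 = 0.007392
  survey request: 0.35 × (1 − 0.35) × 0.09 × 0.86 = 0.017608
Marginal likelihood of the evidence = 0.047391.
P(legitimate marketing | evidence) = 0.0026437 / 0.047391 ≈ 0.056
P(newsletter | evidence) = 0.015876 / 0.047391 ≈ 0.335
P(personal mail | evidence) = 0.0038711 / 0.047391 ≈ 0.082
P(generic spam | evidence) = 0.007392 / 0.047391 ≈ 0.156
P(survey request | evidence) = 0.017608 / 0.047391 ≈ 0.372

0.056, 0.335, 0.082, 0.156, 0.372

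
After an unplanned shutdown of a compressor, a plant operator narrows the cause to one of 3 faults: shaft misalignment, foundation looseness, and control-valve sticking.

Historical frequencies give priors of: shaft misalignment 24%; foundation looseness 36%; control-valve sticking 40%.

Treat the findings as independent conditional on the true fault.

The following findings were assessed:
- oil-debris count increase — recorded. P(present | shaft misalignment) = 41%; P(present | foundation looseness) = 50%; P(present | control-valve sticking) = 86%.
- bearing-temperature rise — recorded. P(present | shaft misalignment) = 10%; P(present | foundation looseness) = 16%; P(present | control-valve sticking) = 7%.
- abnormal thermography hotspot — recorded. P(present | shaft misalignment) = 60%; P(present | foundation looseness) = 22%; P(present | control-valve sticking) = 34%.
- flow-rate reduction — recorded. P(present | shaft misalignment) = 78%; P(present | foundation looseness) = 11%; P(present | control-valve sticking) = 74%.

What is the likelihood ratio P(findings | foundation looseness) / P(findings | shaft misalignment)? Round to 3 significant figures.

Joint likelihood of the evidence pattern under each hypothesis:
  foundation looseness: 0.50 × 0.16 × 0.22 × 0.11 = 0.001936
  shaft misalignment: 0.41 × 0.10 × 0.60 × 0.78 = 0.019188
Bayes factor = 0.001936 / 0.019188 ≈ 0.101

0.101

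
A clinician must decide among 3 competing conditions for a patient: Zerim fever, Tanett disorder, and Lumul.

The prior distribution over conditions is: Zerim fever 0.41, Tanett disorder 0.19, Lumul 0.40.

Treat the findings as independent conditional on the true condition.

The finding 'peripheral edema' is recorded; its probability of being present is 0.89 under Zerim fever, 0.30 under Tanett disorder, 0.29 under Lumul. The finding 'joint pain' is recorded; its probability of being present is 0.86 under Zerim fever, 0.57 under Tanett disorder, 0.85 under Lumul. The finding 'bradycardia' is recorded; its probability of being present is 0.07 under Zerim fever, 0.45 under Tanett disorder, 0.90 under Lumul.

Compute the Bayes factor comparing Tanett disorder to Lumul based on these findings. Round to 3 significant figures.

0.347

The Bayes factor is the ratio of the joint likelihoods of the evidence pattern under the two hypotheses.
  Tanett disorder: 0.30 × 0.57 × 0.45 = 0.07695
  Lumul: 0.29 × 0.85 × 0.90 = 0.22185
Bayes factor = 0.07695 / 0.22185 ≈ 0.347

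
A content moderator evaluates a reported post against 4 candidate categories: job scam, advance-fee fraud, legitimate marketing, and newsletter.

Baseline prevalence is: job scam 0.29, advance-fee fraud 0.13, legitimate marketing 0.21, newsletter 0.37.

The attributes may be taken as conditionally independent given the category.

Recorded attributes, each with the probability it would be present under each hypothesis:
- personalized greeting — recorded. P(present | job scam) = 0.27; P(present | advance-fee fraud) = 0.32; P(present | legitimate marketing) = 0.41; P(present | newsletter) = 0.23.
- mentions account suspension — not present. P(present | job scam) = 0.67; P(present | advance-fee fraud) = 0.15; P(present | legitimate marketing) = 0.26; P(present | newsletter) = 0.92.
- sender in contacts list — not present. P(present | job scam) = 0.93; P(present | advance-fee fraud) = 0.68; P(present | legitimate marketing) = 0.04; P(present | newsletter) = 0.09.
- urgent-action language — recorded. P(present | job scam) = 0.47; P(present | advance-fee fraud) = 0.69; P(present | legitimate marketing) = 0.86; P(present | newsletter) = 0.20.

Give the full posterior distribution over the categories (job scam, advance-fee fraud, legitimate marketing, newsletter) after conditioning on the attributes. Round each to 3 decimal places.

0.014, 0.125, 0.842, 0.020

By Bayes' rule with conditional independence, the unnormalized weight for each hypothesis is prior × ∏ likelihoods (using 1 − P(present | H) for each absent attribute):
  job scam: 0.29 × 0.27 × (1 − 0.67) × (1 − 0.93) × 0.47 = 0.0008501
  advance-fee fraud: 0.13 × 0.32 × (1 − 0.15) × (1 − 0.68) × 0.69 = 0.0078075
  legitimate marketing: 0.21 × 0.41 × (1 − 0.26) × (1 − 0.04) × 0.86 = 0.052602
  newsletter: 0.37 × 0.23 × (1 − 0.92) × (1 − 0.09) × 0.20 = 0.0012391
Normalizing constant Z = 0.0008501 + 0.0078075 + 0.052602 + 0.0012391 = 0.062499.
P(job scam | evidence) = 0.0008501 / 0.062499 ≈ 0.014
P(advance-fee fraud | evidence) = 0.0078075 / 0.062499 ≈ 0.125
P(legitimate marketing | evidence) = 0.052602 / 0.062499 ≈ 0.842
P(newsletter | evidence) = 0.0012391 / 0.062499 ≈ 0.020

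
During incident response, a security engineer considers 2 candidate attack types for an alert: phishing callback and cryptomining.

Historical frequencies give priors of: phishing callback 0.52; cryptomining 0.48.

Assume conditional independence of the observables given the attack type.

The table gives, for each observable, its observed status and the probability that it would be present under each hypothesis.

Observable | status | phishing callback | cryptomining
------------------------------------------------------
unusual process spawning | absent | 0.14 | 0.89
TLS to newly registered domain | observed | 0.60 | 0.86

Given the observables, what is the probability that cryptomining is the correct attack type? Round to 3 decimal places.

0.145

Multiply each prior by the joint likelihood of the observable pattern (using 1 − P(present | H) for each absent observable):
  phishing callback: 0.52 × (1 − 0.14) × 0.60 = 0.26832
  cryptomining: 0.48 × (1 − 0.89) × 0.86 = 0.045408
Normalizing constant Z = 0.26832 + 0.045408 = 0.31373.
P(cryptomining | evidence) = 0.045408 / 0.31373 ≈ 0.145.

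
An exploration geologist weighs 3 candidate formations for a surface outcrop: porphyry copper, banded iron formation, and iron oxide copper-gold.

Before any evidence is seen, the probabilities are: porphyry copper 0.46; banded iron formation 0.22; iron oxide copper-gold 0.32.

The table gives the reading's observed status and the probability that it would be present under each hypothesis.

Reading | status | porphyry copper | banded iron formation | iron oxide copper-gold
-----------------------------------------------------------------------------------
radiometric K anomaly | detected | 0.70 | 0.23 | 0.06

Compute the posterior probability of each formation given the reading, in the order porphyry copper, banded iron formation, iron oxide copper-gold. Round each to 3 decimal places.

Multiply each prior by the likelihood of the reading:
  porphyry copper: 0.46 × 0.70 = 0.322
  banded iron formation: 0.22 × 0.23 = 0.0506
  iron oxide copper-gold: 0.32 × 0.06 = 0.0192
Normalizing constant Z = 0.322 + 0.0506 + 0.0192 = 0.3918.
P(porphyry copper | evidence) = 0.322 / 0.3918 ≈ 0.822
P(banded iron formation | evidence) = 0.0506 / 0.3918 ≈ 0.129
P(iron oxide copper-gold | evidence) = 0.0192 / 0.3918 ≈ 0.049

0.822, 0.129, 0.049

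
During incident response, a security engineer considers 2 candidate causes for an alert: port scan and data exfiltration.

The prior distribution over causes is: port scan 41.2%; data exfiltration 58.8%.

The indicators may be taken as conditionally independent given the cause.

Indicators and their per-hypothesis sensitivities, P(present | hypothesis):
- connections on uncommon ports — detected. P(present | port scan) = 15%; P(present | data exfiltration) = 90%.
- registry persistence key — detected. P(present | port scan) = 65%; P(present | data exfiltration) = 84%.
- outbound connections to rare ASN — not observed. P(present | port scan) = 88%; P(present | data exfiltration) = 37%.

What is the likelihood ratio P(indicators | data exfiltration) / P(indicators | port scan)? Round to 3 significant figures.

40.7

The Bayes factor is the ratio of the joint likelihoods of the indicator pattern under the two hypotheses (using 1 − P(present | H) for each absent indicator).
  data exfiltration: 0.90 × 0.84 × (1 − 0.37) = 0.47628
  port scan: 0.15 × 0.65 × (1 − 0.88) = 0.0117
Bayes factor = 0.47628 / 0.0117 ≈ 40.7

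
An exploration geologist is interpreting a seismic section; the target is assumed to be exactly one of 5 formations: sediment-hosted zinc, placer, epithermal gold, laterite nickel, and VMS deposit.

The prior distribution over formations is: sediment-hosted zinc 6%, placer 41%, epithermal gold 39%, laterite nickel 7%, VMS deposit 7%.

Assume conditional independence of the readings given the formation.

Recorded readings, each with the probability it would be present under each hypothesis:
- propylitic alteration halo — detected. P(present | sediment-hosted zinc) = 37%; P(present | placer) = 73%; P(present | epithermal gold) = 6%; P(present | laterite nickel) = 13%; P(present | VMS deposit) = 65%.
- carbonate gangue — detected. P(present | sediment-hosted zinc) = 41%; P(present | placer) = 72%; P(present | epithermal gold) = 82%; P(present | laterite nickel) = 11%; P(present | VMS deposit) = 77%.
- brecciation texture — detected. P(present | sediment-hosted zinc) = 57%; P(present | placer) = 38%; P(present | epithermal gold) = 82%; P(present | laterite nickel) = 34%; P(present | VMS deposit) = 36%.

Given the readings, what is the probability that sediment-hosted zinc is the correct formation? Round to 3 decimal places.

By Bayes' rule with conditional independence, the unnormalized weight for each hypothesis is prior × ∏ likelihoods:
  sediment-hosted zinc: 0.06 × 0.37 × 0.41 × 0.57 = 0.0051881
  placer: 0.41 × 0.73 × 0.72 × 0.38 = 0.081888
  epithermal gold: 0.39 × 0.06 × 0.82 × 0.82 = 0.015734
  laterite nickel: 0.07 × 0.13 × 0.11 × 0.34 = 0.00034034
  VMS deposit: 0.07 × 0.65 × 0.77 × 0.36 = 0.012613
Normalizing constant Z = 0.0051881 + 0.081888 + 0.015734 + 0.00034034 + 0.012613 = 0.11576.
P(sediment-hosted zinc | evidence) = 0.0051881 / 0.11576 ≈ 0.045.

0.045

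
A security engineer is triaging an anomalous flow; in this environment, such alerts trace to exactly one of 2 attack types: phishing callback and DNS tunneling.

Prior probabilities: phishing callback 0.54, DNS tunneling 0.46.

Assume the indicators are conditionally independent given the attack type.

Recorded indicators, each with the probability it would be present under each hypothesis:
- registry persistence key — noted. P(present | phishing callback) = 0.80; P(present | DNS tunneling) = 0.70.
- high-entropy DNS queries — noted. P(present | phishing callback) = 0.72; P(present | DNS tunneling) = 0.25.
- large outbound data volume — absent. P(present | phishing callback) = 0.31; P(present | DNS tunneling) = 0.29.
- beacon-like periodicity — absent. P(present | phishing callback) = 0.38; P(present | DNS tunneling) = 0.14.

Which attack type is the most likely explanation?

phishing callback

For each hypothesis, the unnormalized posterior weight is prior × product of the indicator likelihoods (using 1 − P(present | H) for each absent indicator):
  phishing callback: 0.54 × 0.80 × 0.72 × (1 − 0.31) × (1 − 0.38) = 0.13306
  DNS tunneling: 0.46 × 0.70 × 0.25 × (1 − 0.29) × (1 − 0.14) = 0.049153
Marginal likelihood of the evidence = 0.18222.
P(phishing callback | evidence) ≈ 0.13306 / 0.18222 ≈ 0.730
P(DNS tunneling | evidence) ≈ 0.049153 / 0.18222 ≈ 0.270
The largest is 0.730, so phishing callback is most probable.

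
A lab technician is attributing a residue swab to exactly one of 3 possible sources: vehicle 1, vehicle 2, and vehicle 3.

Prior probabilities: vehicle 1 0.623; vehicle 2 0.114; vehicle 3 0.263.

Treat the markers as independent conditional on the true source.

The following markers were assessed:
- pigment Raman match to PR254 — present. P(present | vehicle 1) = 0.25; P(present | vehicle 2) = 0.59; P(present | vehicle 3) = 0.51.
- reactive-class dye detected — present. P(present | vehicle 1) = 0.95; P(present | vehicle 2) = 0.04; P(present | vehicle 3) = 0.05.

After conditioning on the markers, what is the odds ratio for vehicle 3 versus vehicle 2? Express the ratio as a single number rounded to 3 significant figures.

2.49

Unnormalized posterior weight (prior times the marker likelihoods) for each of the two hypotheses:
  vehicle 3: 0.263 × 0.51 × 0.05 = 0.0067065
  vehicle 2: 0.114 × 0.59 × 0.04 = 0.0026904
Odds(vehicle 3 : vehicle 2) = 0.0067065 / 0.0026904 ≈ 2.49.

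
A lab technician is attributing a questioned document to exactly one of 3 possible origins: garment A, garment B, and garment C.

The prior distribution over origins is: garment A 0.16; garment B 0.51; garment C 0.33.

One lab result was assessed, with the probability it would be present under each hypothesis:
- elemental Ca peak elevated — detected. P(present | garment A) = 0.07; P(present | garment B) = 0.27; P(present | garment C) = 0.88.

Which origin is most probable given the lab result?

By Bayes' rule, the unnormalized weight for each hypothesis is prior × likelihood:
  garment A: 0.16 × 0.07 = 0.0112
  garment B: 0.51 × 0.27 = 0.1377
  garment C: 0.33 × 0.88 = 0.2904
The unnormalized weights sum to 0.4393.
P(garment A | evidence) ≈ 0.0112 / 0.4393 ≈ 0.025
P(garment B | evidence) ≈ 0.1377 / 0.4393 ≈ 0.313
P(garment C | evidence) ≈ 0.2904 / 0.4393 ≈ 0.661
The largest is 0.661, so garment C is most probable.

garment C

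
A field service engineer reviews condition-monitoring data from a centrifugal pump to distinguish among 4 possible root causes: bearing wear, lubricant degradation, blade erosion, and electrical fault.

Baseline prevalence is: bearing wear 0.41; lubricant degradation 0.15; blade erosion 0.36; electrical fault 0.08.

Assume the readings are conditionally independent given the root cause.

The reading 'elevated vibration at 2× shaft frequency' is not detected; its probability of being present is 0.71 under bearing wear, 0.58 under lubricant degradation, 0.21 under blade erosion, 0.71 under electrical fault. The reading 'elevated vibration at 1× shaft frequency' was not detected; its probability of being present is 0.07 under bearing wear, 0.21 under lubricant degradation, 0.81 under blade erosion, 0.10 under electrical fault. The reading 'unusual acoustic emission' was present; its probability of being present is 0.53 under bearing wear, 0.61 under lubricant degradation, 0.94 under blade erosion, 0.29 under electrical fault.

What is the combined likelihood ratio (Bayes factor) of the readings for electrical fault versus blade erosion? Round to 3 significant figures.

0.536

Take the product of per-reading likelihoods under each hypothesis (using 1 − P(present | H) for each absent reading), then divide.
  electrical fault: (1 − 0.71) × (1 − 0.10) × 0.29 = 0.07569
  blade erosion: (1 − 0.21) × (1 − 0.81) × 0.94 = 0.14109
Bayes factor = 0.07569 / 0.14109 ≈ 0.536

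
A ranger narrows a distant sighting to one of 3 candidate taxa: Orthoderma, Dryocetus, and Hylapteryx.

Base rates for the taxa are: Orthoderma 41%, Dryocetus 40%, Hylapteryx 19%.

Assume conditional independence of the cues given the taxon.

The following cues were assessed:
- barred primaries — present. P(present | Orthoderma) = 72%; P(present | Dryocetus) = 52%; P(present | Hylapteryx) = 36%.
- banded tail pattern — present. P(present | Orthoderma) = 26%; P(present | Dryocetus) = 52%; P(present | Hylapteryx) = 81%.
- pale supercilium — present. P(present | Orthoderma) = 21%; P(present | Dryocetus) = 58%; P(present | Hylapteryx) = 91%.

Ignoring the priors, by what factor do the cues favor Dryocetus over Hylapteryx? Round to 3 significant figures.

0.591

Joint likelihood of the cue pattern under each hypothesis:
  Dryocetus: 0.52 × 0.52 × 0.58 = 0.15683
  Hylapteryx: 0.36 × 0.81 × 0.91 = 0.26536
Bayes factor = 0.15683 / 0.26536 ≈ 0.591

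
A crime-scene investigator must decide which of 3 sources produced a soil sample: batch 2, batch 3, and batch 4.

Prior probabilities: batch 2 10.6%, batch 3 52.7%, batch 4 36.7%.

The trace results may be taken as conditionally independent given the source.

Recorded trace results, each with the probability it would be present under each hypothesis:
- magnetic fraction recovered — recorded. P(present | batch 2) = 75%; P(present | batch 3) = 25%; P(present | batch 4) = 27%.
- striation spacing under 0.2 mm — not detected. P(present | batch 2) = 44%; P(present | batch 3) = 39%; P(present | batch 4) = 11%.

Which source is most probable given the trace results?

Multiply each prior by the joint likelihood of the trace result pattern (using 1 − P(present | H) for each absent trace result):
  batch 2: 0.106 × 0.75 × (1 − 0.44) = 0.04452
  batch 3: 0.527 × 0.25 × (1 − 0.39) = 0.080368
  batch 4: 0.367 × 0.27 × (1 − 0.11) = 0.08819
The unnormalized weights sum to 0.21308.
P(batch 2 | evidence) ≈ 0.04452 / 0.21308 ≈ 0.209
P(batch 3 | evidence) ≈ 0.080368 / 0.21308 ≈ 0.377
P(batch 4 | evidence) ≈ 0.08819 / 0.21308 ≈ 0.414
The largest is 0.414, so batch 4 is most probable.

batch 4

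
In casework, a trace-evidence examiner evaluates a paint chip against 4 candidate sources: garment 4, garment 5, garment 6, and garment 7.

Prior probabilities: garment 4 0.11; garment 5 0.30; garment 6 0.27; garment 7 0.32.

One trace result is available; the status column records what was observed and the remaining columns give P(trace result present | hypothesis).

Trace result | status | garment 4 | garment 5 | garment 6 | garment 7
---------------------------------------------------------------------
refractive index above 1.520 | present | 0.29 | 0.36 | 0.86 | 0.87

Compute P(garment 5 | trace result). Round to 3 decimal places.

Multiply each prior by the likelihood of the trace result:
  garment 4: 0.11 × 0.29 = 0.0319
  garment 5: 0.30 × 0.36 = 0.108
  garment 6: 0.27 × 0.86 = 0.2322
  garment 7: 0.32 × 0.87 = 0.2784
Normalizing constant Z = 0.0319 + 0.108 + 0.2322 + 0.2784 = 0.6505.
P(garment 5 | evidence) = 0.108 / 0.6505 ≈ 0.166.

0.166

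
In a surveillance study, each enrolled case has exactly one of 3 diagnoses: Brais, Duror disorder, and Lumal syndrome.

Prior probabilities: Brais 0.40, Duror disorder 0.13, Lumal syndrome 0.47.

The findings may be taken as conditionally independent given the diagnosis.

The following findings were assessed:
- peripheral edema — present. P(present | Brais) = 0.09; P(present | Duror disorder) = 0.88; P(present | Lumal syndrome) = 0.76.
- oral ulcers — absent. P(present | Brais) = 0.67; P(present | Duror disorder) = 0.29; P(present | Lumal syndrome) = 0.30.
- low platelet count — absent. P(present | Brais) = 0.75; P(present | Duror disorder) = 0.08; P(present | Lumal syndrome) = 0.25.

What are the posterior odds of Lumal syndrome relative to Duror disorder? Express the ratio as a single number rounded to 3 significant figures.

Unnormalized posterior weight (prior times the finding likelihoods) for each of the two hypotheses (using 1 − P(present | H) for each absent finding):
  Lumal syndrome: 0.47 × 0.76 × (1 − 0.30) × (1 − 0.25) = 0.18753
  Duror disorder: 0.13 × 0.88 × (1 − 0.29) × (1 − 0.08) = 0.074726
Odds(Lumal syndrome : Duror disorder) = 0.18753 / 0.074726 ≈ 2.51.

2.51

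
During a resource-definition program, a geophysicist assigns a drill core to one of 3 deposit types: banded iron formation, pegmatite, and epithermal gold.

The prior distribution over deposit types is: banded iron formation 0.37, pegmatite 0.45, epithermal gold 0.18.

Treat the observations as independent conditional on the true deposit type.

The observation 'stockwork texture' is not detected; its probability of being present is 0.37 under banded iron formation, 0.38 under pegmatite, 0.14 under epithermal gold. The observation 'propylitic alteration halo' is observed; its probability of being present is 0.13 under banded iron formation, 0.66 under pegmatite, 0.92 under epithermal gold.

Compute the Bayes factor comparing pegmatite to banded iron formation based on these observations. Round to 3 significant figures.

5.00

Joint likelihood of the evidence pattern under each hypothesis (using 1 − P(present | H) for each absent observation):
  pegmatite: (1 − 0.38) × 0.66 = 0.4092
  banded iron formation: (1 − 0.37) × 0.13 = 0.0819
Bayes factor = 0.4092 / 0.0819 ≈ 5.00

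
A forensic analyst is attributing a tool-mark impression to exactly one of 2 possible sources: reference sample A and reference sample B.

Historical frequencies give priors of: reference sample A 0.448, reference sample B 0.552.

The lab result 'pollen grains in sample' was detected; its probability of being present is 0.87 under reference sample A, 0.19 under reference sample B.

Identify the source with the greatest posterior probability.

reference sample A

By Bayes' rule, the unnormalized weight for each hypothesis is prior × likelihood:
  reference sample A: 0.448 × 0.87 = 0.38976
  reference sample B: 0.552 × 0.19 = 0.10488
Marginal likelihood of the evidence = 0.49464.
P(reference sample A | evidence) ≈ 0.38976 / 0.49464 ≈ 0.788
P(reference sample B | evidence) ≈ 0.10488 / 0.49464 ≈ 0.212
The largest is 0.788, so reference sample A is most probable.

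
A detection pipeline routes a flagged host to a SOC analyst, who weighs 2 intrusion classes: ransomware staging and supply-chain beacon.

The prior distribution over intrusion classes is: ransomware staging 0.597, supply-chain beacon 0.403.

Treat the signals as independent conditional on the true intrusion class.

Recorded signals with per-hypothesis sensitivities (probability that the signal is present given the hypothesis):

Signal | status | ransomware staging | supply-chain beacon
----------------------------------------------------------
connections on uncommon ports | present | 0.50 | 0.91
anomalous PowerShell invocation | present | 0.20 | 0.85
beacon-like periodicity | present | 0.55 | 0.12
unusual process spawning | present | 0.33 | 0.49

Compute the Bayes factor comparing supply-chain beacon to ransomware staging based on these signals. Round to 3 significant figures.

Take the product of per-signal likelihoods under each hypothesis, then divide.
  supply-chain beacon: 0.91 × 0.85 × 0.12 × 0.49 = 0.045482
  ransomware staging: 0.50 × 0.20 × 0.55 × 0.33 = 0.01815
Bayes factor = 0.045482 / 0.01815 ≈ 2.51

2.51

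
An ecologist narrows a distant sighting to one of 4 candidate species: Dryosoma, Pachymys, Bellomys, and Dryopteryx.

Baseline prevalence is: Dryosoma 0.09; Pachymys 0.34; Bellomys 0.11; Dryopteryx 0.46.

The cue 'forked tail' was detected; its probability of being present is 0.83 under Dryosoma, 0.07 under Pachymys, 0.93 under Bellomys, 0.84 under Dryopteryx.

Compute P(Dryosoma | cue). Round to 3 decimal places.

By Bayes' rule, the unnormalized weight for each hypothesis is prior × likelihood:
  Dryosoma: 0.09 × 0.83 = 0.0747
  Pachymys: 0.34 × 0.07 = 0.0238
  Bellomys: 0.11 × 0.93 = 0.1023
  Dryopteryx: 0.46 × 0.84 = 0.3864
The unnormalized weights sum to 0.5872.
P(Dryosoma | evidence) = 0.0747 / 0.5872 ≈ 0.127.

0.127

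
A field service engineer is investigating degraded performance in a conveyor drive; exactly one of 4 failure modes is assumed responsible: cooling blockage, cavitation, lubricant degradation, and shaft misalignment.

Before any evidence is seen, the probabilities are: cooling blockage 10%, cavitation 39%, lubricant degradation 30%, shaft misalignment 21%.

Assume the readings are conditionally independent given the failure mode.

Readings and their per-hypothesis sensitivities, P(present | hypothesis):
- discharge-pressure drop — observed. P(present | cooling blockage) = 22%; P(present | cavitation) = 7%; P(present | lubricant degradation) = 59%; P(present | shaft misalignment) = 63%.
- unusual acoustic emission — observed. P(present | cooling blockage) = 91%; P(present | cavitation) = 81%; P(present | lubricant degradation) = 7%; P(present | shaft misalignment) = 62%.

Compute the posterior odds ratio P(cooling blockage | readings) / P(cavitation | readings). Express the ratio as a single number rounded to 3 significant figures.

0.905

Posterior odds equal prior odds times the likelihood ratio; only the two competing hypotheses matter.
  cooling blockage: 0.10 × 0.22 × 0.91 = 0.02002
  cavitation: 0.39 × 0.07 × 0.81 = 0.022113
Posterior odds = 0.02002 / 0.022113 ≈ 0.905.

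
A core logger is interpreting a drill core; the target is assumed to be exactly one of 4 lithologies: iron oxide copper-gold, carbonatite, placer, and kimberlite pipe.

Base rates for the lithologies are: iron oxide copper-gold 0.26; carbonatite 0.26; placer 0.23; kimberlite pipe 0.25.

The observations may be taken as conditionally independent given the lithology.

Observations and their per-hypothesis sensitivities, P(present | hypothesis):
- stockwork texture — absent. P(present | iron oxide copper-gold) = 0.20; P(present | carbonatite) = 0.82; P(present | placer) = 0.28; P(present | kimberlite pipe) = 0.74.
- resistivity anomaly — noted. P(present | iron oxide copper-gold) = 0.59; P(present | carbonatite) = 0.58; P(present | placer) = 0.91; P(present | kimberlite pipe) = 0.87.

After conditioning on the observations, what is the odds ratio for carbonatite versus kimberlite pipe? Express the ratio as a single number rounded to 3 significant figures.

0.480

The normalizing constant cancels in an odds ratio, so compute prior × likelihood for the two hypotheses only (using 1 − P(present | H) for each absent observation):
  carbonatite: 0.26 × (1 − 0.82) × 0.58 = 0.027144
  kimberlite pipe: 0.25 × (1 − 0.74) × 0.87 = 0.05655
Posterior odds = 0.027144 / 0.05655 ≈ 0.480.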